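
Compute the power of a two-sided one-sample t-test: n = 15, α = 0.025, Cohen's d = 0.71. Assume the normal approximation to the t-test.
Power ≈ 0.69

Power calculation (one-sample t-test, normal approximation):
z_β = d · √n - z_{α/2}
z_β = 0.71 · √15 - 2.241
z_β = 0.71 · 3.873 - 2.241
z_β = 0.508

Power = Φ(z_β) = Φ(0.508) ≈ 0.694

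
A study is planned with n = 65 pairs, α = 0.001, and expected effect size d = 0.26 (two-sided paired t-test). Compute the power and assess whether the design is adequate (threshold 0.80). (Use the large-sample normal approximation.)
Power ≈ 0.12; the study is underpowered (power < 0.80)

Power calculation (paired t-test, normal approximation):
z_β = d · √n - z_{α/2}
z_β = 0.26 · √65 - 3.291
z_β = 0.26 · 8.062 - 3.291
z_β = -1.194

Power = Φ(z_β) = Φ(-1.194) ≈ 0.116

Effect size d = 0.26 is small by Cohen's convention (0.2/0.5/0.8).

Threshold: power ≥ 0.80 is conventionally adequate.
Power ≈ 0.12 → the study is underpowered (power < 0.80).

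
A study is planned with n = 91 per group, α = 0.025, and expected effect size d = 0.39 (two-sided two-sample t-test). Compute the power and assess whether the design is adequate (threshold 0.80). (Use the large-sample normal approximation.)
Power ≈ 0.65; the study is underpowered (power < 0.80)

Power calculation (two-sample t-test, normal approximation):
z_β = d · √(n/2) - z_{α/2}
z_β = 0.39 · √(91/2) - 2.241
z_β = 0.39 · 6.745 - 2.241
z_β = 0.389

Power = Φ(z_β) = Φ(0.389) ≈ 0.651

Effect size d = 0.39 is small by Cohen's convention (0.2/0.5/0.8).

Threshold: power ≥ 0.80 is conventionally adequate.
Power ≈ 0.65 → the study is underpowered (power < 0.80).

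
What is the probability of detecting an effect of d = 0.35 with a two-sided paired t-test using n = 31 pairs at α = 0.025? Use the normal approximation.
Power ≈ 0.38

Power calculation (paired t-test, normal approximation):
z_β = d · √n - z_{α/2}
z_β = 0.35 · √31 - 2.241
z_β = 0.35 · 5.568 - 2.241
z_β = -0.293

Power = Φ(z_β) = Φ(-0.293) ≈ 0.385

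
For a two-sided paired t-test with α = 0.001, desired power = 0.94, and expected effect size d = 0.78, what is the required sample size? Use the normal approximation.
n = 39 pairs

Sample size formula (paired t-test, normal approximation):
n = ((z_{α/2} + z_β) / d)²

z_{α/2} = 3.291 (for α = 0.001, two-sided)
z_β = 1.555 (for power = 0.94)
d = 0.78

n = ((3.291 + 1.555) / 0.78)²
n = (6.213)²
n ≈ 38.60
Round up to the next whole number: n = 39 pairs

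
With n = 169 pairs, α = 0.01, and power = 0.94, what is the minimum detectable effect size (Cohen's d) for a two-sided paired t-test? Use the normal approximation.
d ≈ 0.32

Minimum detectable effect (paired t-test, normal approximation):
d = (z_{α/2} + z_β) / √n
d = (2.576 + 1.555) / √169
d = 4.131 / 13.000
d ≈ 0.32

By Cohen's convention (0.2 small / 0.5 medium / 0.8 large): small effect.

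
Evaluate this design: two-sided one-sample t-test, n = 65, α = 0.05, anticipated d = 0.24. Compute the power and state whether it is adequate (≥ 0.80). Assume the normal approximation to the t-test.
Power ≈ 0.49; the study is underpowered (power < 0.80)

Power calculation (one-sample t-test, normal approximation):
z_β = d · √n - z_{α/2}
z_β = 0.24 · √65 - 1.960
z_β = 0.24 · 8.062 - 1.960
z_β = -0.025

Power = Φ(z_β) = Φ(-0.025) ≈ 0.490

Effect size d = 0.24 is small by Cohen's convention (0.2/0.5/0.8).

Threshold: power ≥ 0.80 is conventionally adequate.
Power ≈ 0.49 → the study is underpowered (power < 0.80).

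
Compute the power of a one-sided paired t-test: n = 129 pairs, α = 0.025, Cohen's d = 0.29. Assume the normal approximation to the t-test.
Power ≈ 0.91

Power calculation (paired t-test, normal approximation):
z_β = d · √n - z_α
z_β = 0.29 · √129 - 1.960
z_β = 0.29 · 11.358 - 1.960
z_β = 1.334

Power = Φ(z_β) = Φ(1.334) ≈ 0.909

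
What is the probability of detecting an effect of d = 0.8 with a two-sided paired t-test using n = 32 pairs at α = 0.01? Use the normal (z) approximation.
Power ≈ 0.97

Power calculation (paired t-test, normal approximation):
z_β = d · √n - z_{α/2}
z_β = 0.8 · √32 - 2.576
z_β = 0.8 · 5.657 - 2.576
z_β = 1.950

Power = Φ(z_β) = Φ(1.950) ≈ 0.974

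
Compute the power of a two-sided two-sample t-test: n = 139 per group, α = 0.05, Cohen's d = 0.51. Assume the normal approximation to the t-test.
Power ≈ 0.99

Power calculation (two-sample t-test, normal approximation):
z_β = d · √(n/2) - z_{α/2}
z_β = 0.51 · √(139/2) - 1.960
z_β = 0.51 · 8.337 - 1.960
z_β = 2.292

Power = Φ(z_β) = Φ(2.292) ≈ 0.989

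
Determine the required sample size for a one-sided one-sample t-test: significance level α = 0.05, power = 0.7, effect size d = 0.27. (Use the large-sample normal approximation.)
n = 65

Sample size formula (one-sample t-test, normal approximation):
n = ((z_α + z_β) / d)²

z_α = 1.645 (for α = 0.05, one-sided)
z_β = 0.524 (for power = 0.7)
d = 0.27

n = ((1.645 + 0.524) / 0.27)²
n = (8.033)²
n ≈ 64.53
Round up to the next whole number: n = 65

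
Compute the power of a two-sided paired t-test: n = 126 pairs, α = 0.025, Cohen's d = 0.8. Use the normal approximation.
Power ≈ 1.00

Power calculation (paired t-test, normal approximation):
z_β = d · √n - z_{α/2}
z_β = 0.8 · √126 - 2.241
z_β = 0.8 · 11.225 - 2.241
z_β = 6.739

Power = Φ(z_β) = Φ(6.739) ≈ 1.000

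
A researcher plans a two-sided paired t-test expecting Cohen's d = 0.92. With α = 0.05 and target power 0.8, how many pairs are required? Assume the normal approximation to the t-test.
n = 10 pairs

Sample size formula (paired t-test, normal approximation):
n = ((z_{α/2} + z_β) / d)²

z_{α/2} = 1.960 (for α = 0.05, two-sided)
z_β = 0.842 (for power = 0.8)
d = 0.92

n = ((1.960 + 0.842) / 0.92)²
n = (3.046)²
n ≈ 9.28
Round up to the next whole number: n = 10 pairs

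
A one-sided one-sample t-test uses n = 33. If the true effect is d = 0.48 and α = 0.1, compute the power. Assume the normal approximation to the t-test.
Power ≈ 0.93

Power calculation (one-sample t-test, normal approximation):
z_β = d · √n - z_α
z_β = 0.48 · √33 - 1.282
z_β = 0.48 · 5.745 - 1.282
z_β = 1.476

Power = Φ(z_β) = Φ(1.476) ≈ 0.930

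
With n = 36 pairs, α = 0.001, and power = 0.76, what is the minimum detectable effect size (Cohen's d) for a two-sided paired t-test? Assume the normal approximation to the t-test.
d ≈ 0.67

Minimum detectable effect (paired t-test, normal approximation):
d = (z_{α/2} + z_β) / √n
d = (3.291 + 0.706) / √36
d = 3.997 / 6.000
d ≈ 0.67

By Cohen's convention (0.2 small / 0.5 medium / 0.8 large): medium effect.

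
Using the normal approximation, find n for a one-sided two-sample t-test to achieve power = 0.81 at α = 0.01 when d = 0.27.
n = 282 per group

Sample size formula (two-sample t-test, normal approximation):
n = 2 · ((z_α + z_β) / d)²

z_α = 2.326 (for α = 0.01, one-sided)
z_β = 0.878 (for power = 0.81)
d = 0.27

n = 2 · ((2.326 + 0.878) / 0.27)²
n = 2 · (11.867)²
n ≈ 281.65
Round up to the next whole number: n = 282 per group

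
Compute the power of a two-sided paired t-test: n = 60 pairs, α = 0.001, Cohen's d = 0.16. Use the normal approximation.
Power ≈ 0.02

Power calculation (paired t-test, normal approximation):
z_β = d · √n - z_{α/2}
z_β = 0.16 · √60 - 3.291
z_β = 0.16 · 7.746 - 3.291
z_β = -2.051

Power = Φ(z_β) = Φ(-2.051) ≈ 0.020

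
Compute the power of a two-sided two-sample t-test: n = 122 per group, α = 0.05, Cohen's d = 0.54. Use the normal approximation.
Power ≈ 0.99

Power calculation (two-sample t-test, normal approximation):
z_β = d · √(n/2) - z_{α/2}
z_β = 0.54 · √(122/2) - 1.960
z_β = 0.54 · 7.810 - 1.960
z_β = 2.258

Power = Φ(z_β) = Φ(2.258) ≈ 0.988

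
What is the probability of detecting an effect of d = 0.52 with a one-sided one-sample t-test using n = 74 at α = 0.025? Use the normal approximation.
Power ≈ 0.99

Power calculation (one-sample t-test, normal approximation):
z_β = d · √n - z_α
z_β = 0.52 · √74 - 1.960
z_β = 0.52 · 8.602 - 1.960
z_β = 2.513

Power = Φ(z_β) = Φ(2.513) ≈ 0.994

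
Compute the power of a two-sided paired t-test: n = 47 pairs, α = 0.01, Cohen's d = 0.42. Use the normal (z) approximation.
Power ≈ 0.62

Power calculation (paired t-test, normal approximation):
z_β = d · √n - z_{α/2}
z_β = 0.42 · √47 - 2.576
z_β = 0.42 · 6.856 - 2.576
z_β = 0.304

Power = Φ(z_β) = Φ(0.304) ≈ 0.619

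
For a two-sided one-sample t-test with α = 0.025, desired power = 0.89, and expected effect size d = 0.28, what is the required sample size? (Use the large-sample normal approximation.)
n = 154

Sample size formula (one-sample t-test, normal approximation):
n = ((z_{α/2} + z_β) / d)²

z_{α/2} = 2.241 (for α = 0.025, two-sided)
z_β = 1.227 (for power = 0.89)
d = 0.28

n = ((2.241 + 1.227) / 0.28)²
n = (12.386)²
n ≈ 153.41
Round up to the next whole number: n = 154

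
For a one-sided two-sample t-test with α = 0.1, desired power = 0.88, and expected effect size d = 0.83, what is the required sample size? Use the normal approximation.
n = 18 per group

Sample size formula (two-sample t-test, normal approximation):
n = 2 · ((z_α + z_β) / d)²

z_α = 1.282 (for α = 0.1, one-sided)
z_β = 1.175 (for power = 0.88)
d = 0.83

n = 2 · ((1.282 + 1.175) / 0.83)²
n = 2 · (2.960)²
n ≈ 17.52
Round up to the next whole number: n = 18 per group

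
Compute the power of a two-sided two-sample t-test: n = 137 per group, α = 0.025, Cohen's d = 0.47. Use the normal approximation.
Power ≈ 0.95

Power calculation (two-sample t-test, normal approximation):
z_β = d · √(n/2) - z_{α/2}
z_β = 0.47 · √(137/2) - 2.241
z_β = 0.47 · 8.276 - 2.241
z_β = 1.649

Power = Φ(z_β) = Φ(1.649) ≈ 0.950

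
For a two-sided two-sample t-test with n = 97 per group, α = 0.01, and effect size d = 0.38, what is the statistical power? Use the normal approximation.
Power ≈ 0.53

Power calculation (two-sample t-test, normal approximation):
z_β = d · √(n/2) - z_{α/2}
z_β = 0.38 · √(97/2) - 2.576
z_β = 0.38 · 6.964 - 2.576
z_β = 0.071

Power = Φ(z_β) = Φ(0.071) ≈ 0.528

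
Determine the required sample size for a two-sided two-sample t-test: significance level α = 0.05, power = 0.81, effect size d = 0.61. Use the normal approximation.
n = 44 per group

Sample size formula (two-sample t-test, normal approximation):
n = 2 · ((z_{α/2} + z_β) / d)²

z_{α/2} = 1.960 (for α = 0.05, two-sided)
z_β = 0.878 (for power = 0.81)
d = 0.61

n = 2 · ((1.960 + 0.878) / 0.61)²
n = 2 · (4.652)²
n ≈ 43.28
Round up to the next whole number: n = 44 per group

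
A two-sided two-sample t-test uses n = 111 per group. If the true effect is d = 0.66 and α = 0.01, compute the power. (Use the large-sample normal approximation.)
Power ≈ 0.99

Power calculation (two-sample t-test, normal approximation):
z_β = d · √(n/2) - z_{α/2}
z_β = 0.66 · √(111/2) - 2.576
z_β = 0.66 · 7.450 - 2.576
z_β = 2.341

Power = Φ(z_β) = Φ(2.341) ≈ 0.990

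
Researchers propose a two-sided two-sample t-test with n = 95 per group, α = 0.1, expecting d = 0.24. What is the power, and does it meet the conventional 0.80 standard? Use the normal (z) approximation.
Power ≈ 0.50; the study is underpowered (power < 0.80)

Power calculation (two-sample t-test, normal approximation):
z_β = d · √(n/2) - z_{α/2}
z_β = 0.24 · √(95/2) - 1.645
z_β = 0.24 · 6.892 - 1.645
z_β = 0.009

Power = Φ(z_β) = Φ(0.009) ≈ 0.504

Effect size d = 0.24 is small by Cohen's convention (0.2/0.5/0.8).

Threshold: power ≥ 0.80 is conventionally adequate.
Power ≈ 0.50 → the study is underpowered (power < 0.80).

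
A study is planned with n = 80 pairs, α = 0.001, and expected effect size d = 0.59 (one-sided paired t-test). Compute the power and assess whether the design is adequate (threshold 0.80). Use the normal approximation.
Power ≈ 0.99; the study is adequately powered (power ≥ 0.80)

Power calculation (paired t-test, normal approximation):
z_β = d · √n - z_α
z_β = 0.59 · √80 - 3.090
z_β = 0.59 · 8.944 - 3.090
z_β = 2.187

Power = Φ(z_β) = Φ(2.187) ≈ 0.986

Effect size d = 0.59 is medium by Cohen's convention (0.2/0.5/0.8).

Threshold: power ≥ 0.80 is conventionally adequate.
Power ≈ 0.99 → the study is adequately powered (power ≥ 0.80).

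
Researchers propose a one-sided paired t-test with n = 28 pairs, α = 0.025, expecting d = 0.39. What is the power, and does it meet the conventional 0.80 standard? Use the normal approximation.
Power ≈ 0.54; the study is underpowered (power < 0.80)

Power calculation (paired t-test, normal approximation):
z_β = d · √n - z_α
z_β = 0.39 · √28 - 1.960
z_β = 0.39 · 5.292 - 1.960
z_β = 0.104

Power = Φ(z_β) = Φ(0.104) ≈ 0.541

Effect size d = 0.39 is small by Cohen's convention (0.2/0.5/0.8).

Threshold: power ≥ 0.80 is conventionally adequate.
Power ≈ 0.54 → the study is underpowered (power < 0.80).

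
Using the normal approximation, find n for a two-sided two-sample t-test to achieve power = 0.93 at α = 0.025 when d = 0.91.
n = 34 per group

Sample size formula (two-sample t-test, normal approximation):
n = 2 · ((z_{α/2} + z_β) / d)²

z_{α/2} = 2.241 (for α = 0.025, two-sided)
z_β = 1.476 (for power = 0.93)
d = 0.91

n = 2 · ((2.241 + 1.476) / 0.91)²
n = 2 · (4.085)²
n ≈ 33.37
Round up to the next whole number: n = 34 per group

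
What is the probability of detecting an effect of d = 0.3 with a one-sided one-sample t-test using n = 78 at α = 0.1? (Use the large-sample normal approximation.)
Power ≈ 0.91

Power calculation (one-sample t-test, normal approximation):
z_β = d · √n - z_α
z_β = 0.3 · √78 - 1.282
z_β = 0.3 · 8.832 - 1.282
z_β = 1.368

Power = Φ(z_β) = Φ(1.368) ≈ 0.914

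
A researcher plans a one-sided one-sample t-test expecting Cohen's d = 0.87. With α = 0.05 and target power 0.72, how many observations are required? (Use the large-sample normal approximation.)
n = 7

Sample size formula (one-sample t-test, normal approximation):
n = ((z_α + z_β) / d)²

z_α = 1.645 (for α = 0.05, one-sided)
z_β = 0.583 (for power = 0.72)
d = 0.87

n = ((1.645 + 0.583) / 0.87)²
n = (2.561)²
n ≈ 6.56
Round up to the next whole number: n = 7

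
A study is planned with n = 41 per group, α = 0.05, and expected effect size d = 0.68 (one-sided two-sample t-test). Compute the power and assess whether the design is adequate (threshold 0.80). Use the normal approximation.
Power ≈ 0.92; the study is adequately powered (power ≥ 0.80)

Power calculation (two-sample t-test, normal approximation):
z_β = d · √(n/2) - z_α
z_β = 0.68 · √(41/2) - 1.645
z_β = 0.68 · 4.528 - 1.645
z_β = 1.434

Power = Φ(z_β) = Φ(1.434) ≈ 0.924

Effect size d = 0.68 is medium by Cohen's convention (0.2/0.5/0.8).

Threshold: power ≥ 0.80 is conventionally adequate.
Power ≈ 0.92 → the study is adequately powered (power ≥ 0.80).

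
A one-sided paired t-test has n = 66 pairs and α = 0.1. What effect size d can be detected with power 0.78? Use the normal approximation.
d ≈ 0.25

Minimum detectable effect (paired t-test, normal approximation):
d = (z_α + z_β) / √n
d = (1.282 + 0.772) / √66
d = 2.054 / 8.124
d ≈ 0.25

By Cohen's convention (0.2 small / 0.5 medium / 0.8 large): small effect.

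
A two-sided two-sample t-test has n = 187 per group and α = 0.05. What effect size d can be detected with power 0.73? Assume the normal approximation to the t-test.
d ≈ 0.27

Minimum detectable effect (two-sample t-test, normal approximation):
d = (z_{α/2} + z_β) / √(n/2)
d = (1.960 + 0.613) / √(187/2)
d = 2.573 / 9.670
d ≈ 0.27

By Cohen's convention (0.2 small / 0.5 medium / 0.8 large): small effect.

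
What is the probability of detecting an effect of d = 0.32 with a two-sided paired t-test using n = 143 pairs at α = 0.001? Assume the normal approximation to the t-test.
Power ≈ 0.70

Power calculation (paired t-test, normal approximation):
z_β = d · √n - z_{α/2}
z_β = 0.32 · √143 - 3.291
z_β = 0.32 · 11.958 - 3.291
z_β = 0.536

Power = Φ(z_β) = Φ(0.536) ≈ 0.704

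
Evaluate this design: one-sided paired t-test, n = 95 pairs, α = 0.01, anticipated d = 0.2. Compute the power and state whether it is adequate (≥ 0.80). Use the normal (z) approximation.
Power ≈ 0.35; the study is underpowered (power < 0.80)

Power calculation (paired t-test, normal approximation):
z_β = d · √n - z_α
z_β = 0.2 · √95 - 2.326
z_β = 0.2 · 9.747 - 2.326
z_β = -0.377

Power = Φ(z_β) = Φ(-0.377) ≈ 0.353

Effect size d = 0.2 is small by Cohen's convention (0.2/0.5/0.8).

Threshold: power ≥ 0.80 is conventionally adequate.
Power ≈ 0.35 → the study is underpowered (power < 0.80).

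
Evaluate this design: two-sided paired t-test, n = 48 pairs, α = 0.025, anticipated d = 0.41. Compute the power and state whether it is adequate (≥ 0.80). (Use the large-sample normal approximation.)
Power ≈ 0.73; the study is underpowered (power < 0.80)

Power calculation (paired t-test, normal approximation):
z_β = d · √n - z_{α/2}
z_β = 0.41 · √48 - 2.241
z_β = 0.41 · 6.928 - 2.241
z_β = 0.599

Power = Φ(z_β) = Φ(0.599) ≈ 0.725

Effect size d = 0.41 is small by Cohen's convention (0.2/0.5/0.8).

Threshold: power ≥ 0.80 is conventionally adequate.
Power ≈ 0.73 → the study is underpowered (power < 0.80).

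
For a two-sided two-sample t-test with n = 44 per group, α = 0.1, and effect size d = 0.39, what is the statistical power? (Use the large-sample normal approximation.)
Power ≈ 0.57

Power calculation (two-sample t-test, normal approximation):
z_β = d · √(n/2) - z_{α/2}
z_β = 0.39 · √(44/2) - 1.645
z_β = 0.39 · 4.690 - 1.645
z_β = 0.184

Power = Φ(z_β) = Φ(0.184) ≈ 0.573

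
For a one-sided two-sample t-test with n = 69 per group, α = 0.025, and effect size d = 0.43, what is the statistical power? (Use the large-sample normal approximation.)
Power ≈ 0.71

Power calculation (two-sample t-test, normal approximation):
z_β = d · √(n/2) - z_α
z_β = 0.43 · √(69/2) - 1.960
z_β = 0.43 · 5.874 - 1.960
z_β = 0.566

Power = Φ(z_β) = Φ(0.566) ≈ 0.714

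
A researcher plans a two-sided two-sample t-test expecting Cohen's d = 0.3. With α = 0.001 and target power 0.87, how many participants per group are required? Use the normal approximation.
n = 434 per group

Sample size formula (two-sample t-test, normal approximation):
n = 2 · ((z_{α/2} + z_β) / d)²

z_{α/2} = 3.291 (for α = 0.001, two-sided)
z_β = 1.126 (for power = 0.87)
d = 0.3

n = 2 · ((3.291 + 1.126) / 0.3)²
n = 2 · (14.723)²
n ≈ 433.53
Round up to the next whole number: n = 434 per group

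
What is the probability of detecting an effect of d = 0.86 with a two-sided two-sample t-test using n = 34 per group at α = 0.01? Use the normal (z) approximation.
Power ≈ 0.83

Power calculation (two-sample t-test, normal approximation):
z_β = d · √(n/2) - z_{α/2}
z_β = 0.86 · √(34/2) - 2.576
z_β = 0.86 · 4.123 - 2.576
z_β = 0.970

Power = Φ(z_β) = Φ(0.970) ≈ 0.834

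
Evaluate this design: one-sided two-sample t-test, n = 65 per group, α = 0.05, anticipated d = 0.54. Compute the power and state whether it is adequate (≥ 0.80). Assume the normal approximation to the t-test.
Power ≈ 0.92; the study is adequately powered (power ≥ 0.80)

Power calculation (two-sample t-test, normal approximation):
z_β = d · √(n/2) - z_α
z_β = 0.54 · √(65/2) - 1.645
z_β = 0.54 · 5.701 - 1.645
z_β = 1.434

Power = Φ(z_β) = Φ(1.434) ≈ 0.924

Effect size d = 0.54 is medium by Cohen's convention (0.2/0.5/0.8).

Threshold: power ≥ 0.80 is conventionally adequate.
Power ≈ 0.92 → the study is adequately powered (power ≥ 0.80).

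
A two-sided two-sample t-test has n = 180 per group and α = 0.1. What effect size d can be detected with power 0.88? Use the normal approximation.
d ≈ 0.30

Minimum detectable effect (two-sample t-test, normal approximation):
d = (z_{α/2} + z_β) / √(n/2)
d = (1.645 + 1.175) / √(180/2)
d = 2.820 / 9.487
d ≈ 0.30

By Cohen's convention (0.2 small / 0.5 medium / 0.8 large): small effect.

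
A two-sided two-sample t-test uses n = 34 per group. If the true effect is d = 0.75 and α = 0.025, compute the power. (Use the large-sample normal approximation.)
Power ≈ 0.80

Power calculation (two-sample t-test, normal approximation):
z_β = d · √(n/2) - z_{α/2}
z_β = 0.75 · √(34/2) - 2.241
z_β = 0.75 · 4.123 - 2.241
z_β = 0.851

Power = Φ(z_β) = Φ(0.851) ≈ 0.803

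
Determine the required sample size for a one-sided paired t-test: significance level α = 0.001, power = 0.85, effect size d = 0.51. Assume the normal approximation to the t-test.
n = 66 pairs

Sample size formula (paired t-test, normal approximation):
n = ((z_α + z_β) / d)²

z_α = 3.090 (for α = 0.001, one-sided)
z_β = 1.036 (for power = 0.85)
d = 0.51

n = ((3.090 + 1.036) / 0.51)²
n = (8.090)²
n ≈ 65.45
Round up to the next whole number: n = 66 pairs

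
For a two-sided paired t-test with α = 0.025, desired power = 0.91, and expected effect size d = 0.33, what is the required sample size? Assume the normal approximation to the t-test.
n = 118 pairs

Sample size formula (paired t-test, normal approximation):
n = ((z_{α/2} + z_β) / d)²

z_{α/2} = 2.241 (for α = 0.025, two-sided)
z_β = 1.341 (for power = 0.91)
d = 0.33

n = ((2.241 + 1.341) / 0.33)²
n = (10.855)²
n ≈ 117.83
Round up to the next whole number: n = 118 pairs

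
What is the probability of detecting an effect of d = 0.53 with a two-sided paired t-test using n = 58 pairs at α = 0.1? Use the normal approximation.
Power ≈ 0.99

Power calculation (paired t-test, normal approximation):
z_β = d · √n - z_{α/2}
z_β = 0.53 · √58 - 1.645
z_β = 0.53 · 7.616 - 1.645
z_β = 2.392

Power = Φ(z_β) = Φ(2.392) ≈ 0.992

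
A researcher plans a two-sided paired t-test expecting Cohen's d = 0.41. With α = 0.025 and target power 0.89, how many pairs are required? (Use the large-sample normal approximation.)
n = 72 pairs

Sample size formula (paired t-test, normal approximation):
n = ((z_{α/2} + z_β) / d)²

z_{α/2} = 2.241 (for α = 0.025, two-sided)
z_β = 1.227 (for power = 0.89)
d = 0.41

n = ((2.241 + 1.227) / 0.41)²
n = (8.459)²
n ≈ 71.55
Round up to the next whole number: n = 72 pairs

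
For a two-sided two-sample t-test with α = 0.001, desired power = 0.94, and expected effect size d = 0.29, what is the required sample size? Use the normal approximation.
n = 559 per group

Sample size formula (two-sample t-test, normal approximation):
n = 2 · ((z_{α/2} + z_β) / d)²

z_{α/2} = 3.291 (for α = 0.001, two-sided)
z_β = 1.555 (for power = 0.94)
d = 0.29

n = 2 · ((3.291 + 1.555) / 0.29)²
n = 2 · (16.710)²
n ≈ 558.45
Round up to the next whole number: n = 559 per group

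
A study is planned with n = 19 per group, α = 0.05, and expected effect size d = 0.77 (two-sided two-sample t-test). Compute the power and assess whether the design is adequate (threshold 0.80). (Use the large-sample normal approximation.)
Power ≈ 0.66; the study is underpowered (power < 0.80)

Power calculation (two-sample t-test, normal approximation):
z_β = d · √(n/2) - z_{α/2}
z_β = 0.77 · √(19/2) - 1.960
z_β = 0.77 · 3.082 - 1.960
z_β = 0.413

Power = Φ(z_β) = Φ(0.413) ≈ 0.660

Effect size d = 0.77 is medium by Cohen's convention (0.2/0.5/0.8).

Threshold: power ≥ 0.80 is conventionally adequate.
Power ≈ 0.66 → the study is underpowered (power < 0.80).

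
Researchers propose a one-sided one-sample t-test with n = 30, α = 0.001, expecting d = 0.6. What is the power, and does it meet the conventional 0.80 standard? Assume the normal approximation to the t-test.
Power ≈ 0.58; the study is underpowered (power < 0.80)

Power calculation (one-sample t-test, normal approximation):
z_β = d · √n - z_α
z_β = 0.6 · √30 - 3.090
z_β = 0.6 · 5.477 - 3.090
z_β = 0.196

Power = Φ(z_β) = Φ(0.196) ≈ 0.578

Effect size d = 0.6 is medium by Cohen's convention (0.2/0.5/0.8).

Threshold: power ≥ 0.80 is conventionally adequate.
Power ≈ 0.58 → the study is underpowered (power < 0.80).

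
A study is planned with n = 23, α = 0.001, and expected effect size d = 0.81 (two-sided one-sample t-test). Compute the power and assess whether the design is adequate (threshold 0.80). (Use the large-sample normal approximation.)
Power ≈ 0.72; the study is underpowered (power < 0.80)

Power calculation (one-sample t-test, normal approximation):
z_β = d · √n - z_{α/2}
z_β = 0.81 · √23 - 3.291
z_β = 0.81 · 4.796 - 3.291
z_β = 0.594

Power = Φ(z_β) = Φ(0.594) ≈ 0.724

Effect size d = 0.81 is large by Cohen's convention (0.2/0.5/0.8).

Threshold: power ≥ 0.80 is conventionally adequate.
Power ≈ 0.72 → the study is underpowered (power < 0.80).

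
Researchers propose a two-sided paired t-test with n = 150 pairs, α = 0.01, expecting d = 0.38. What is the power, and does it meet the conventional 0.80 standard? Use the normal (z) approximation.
Power ≈ 0.98; the study is adequately powered (power ≥ 0.80)

Power calculation (paired t-test, normal approximation):
z_β = d · √n - z_{α/2}
z_β = 0.38 · √150 - 2.576
z_β = 0.38 · 12.247 - 2.576
z_β = 2.078

Power = Φ(z_β) = Φ(2.078) ≈ 0.981

Effect size d = 0.38 is small by Cohen's convention (0.2/0.5/0.8).

Threshold: power ≥ 0.80 is conventionally adequate.
Power ≈ 0.98 → the study is adequately powered (power ≥ 0.80).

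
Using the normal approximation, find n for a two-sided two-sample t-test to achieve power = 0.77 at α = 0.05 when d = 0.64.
n = 36 per group

Sample size formula (two-sample t-test, normal approximation):
n = 2 · ((z_{α/2} + z_β) / d)²

z_{α/2} = 1.960 (for α = 0.05, two-sided)
z_β = 0.739 (for power = 0.77)
d = 0.64

n = 2 · ((1.960 + 0.739) / 0.64)²
n = 2 · (4.217)²
n ≈ 35.57
Round up to the next whole number: n = 36 per group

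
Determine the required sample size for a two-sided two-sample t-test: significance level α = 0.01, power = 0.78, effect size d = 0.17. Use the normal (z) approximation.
n = 776 per group

Sample size formula (two-sample t-test, normal approximation):
n = 2 · ((z_{α/2} + z_β) / d)²

z_{α/2} = 2.576 (for α = 0.01, two-sided)
z_β = 0.772 (for power = 0.78)
d = 0.17

n = 2 · ((2.576 + 0.772) / 0.17)²
n = 2 · (19.694)²
n ≈ 775.71
Round up to the next whole number: n = 776 per group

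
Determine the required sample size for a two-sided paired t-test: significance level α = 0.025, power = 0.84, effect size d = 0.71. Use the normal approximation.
n = 21 pairs

Sample size formula (paired t-test, normal approximation):
n = ((z_{α/2} + z_β) / d)²

z_{α/2} = 2.241 (for α = 0.025, two-sided)
z_β = 0.994 (for power = 0.84)
d = 0.71

n = ((2.241 + 0.994) / 0.71)²
n = (4.556)²
n ≈ 20.76
Round up to the next whole number: n = 21 pairs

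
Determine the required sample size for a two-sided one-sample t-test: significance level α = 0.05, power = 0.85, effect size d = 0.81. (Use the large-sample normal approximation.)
n = 14

Sample size formula (one-sample t-test, normal approximation):
n = ((z_{α/2} + z_β) / d)²

z_{α/2} = 1.960 (for α = 0.05, two-sided)
z_β = 1.036 (for power = 0.85)
d = 0.81

n = ((1.960 + 1.036) / 0.81)²
n = (3.699)²
n ≈ 13.68
Round up to the next whole number: n = 14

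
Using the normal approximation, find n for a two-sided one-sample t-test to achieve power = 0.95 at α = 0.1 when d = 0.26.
n = 161

Sample size formula (one-sample t-test, normal approximation):
n = ((z_{α/2} + z_β) / d)²

z_{α/2} = 1.645 (for α = 0.1, two-sided)
z_β = 1.645 (for power = 0.95)
d = 0.26

n = ((1.645 + 1.645) / 0.26)²
n = (12.654)²
n ≈ 160.12
Round up to the next whole number: n = 161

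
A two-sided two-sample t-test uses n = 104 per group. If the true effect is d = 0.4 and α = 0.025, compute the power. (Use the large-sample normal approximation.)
Power ≈ 0.74

Power calculation (two-sample t-test, normal approximation):
z_β = d · √(n/2) - z_{α/2}
z_β = 0.4 · √(104/2) - 2.241
z_β = 0.4 · 7.211 - 2.241
z_β = 0.643

Power = Φ(z_β) = Φ(0.643) ≈ 0.740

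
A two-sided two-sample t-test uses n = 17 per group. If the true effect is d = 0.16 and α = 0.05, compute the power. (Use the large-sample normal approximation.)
Power ≈ 0.07

Power calculation (two-sample t-test, normal approximation):
z_β = d · √(n/2) - z_{α/2}
z_β = 0.16 · √(17/2) - 1.960
z_β = 0.16 · 2.915 - 1.960
z_β = -1.493

Power = Φ(z_β) = Φ(-1.493) ≈ 0.068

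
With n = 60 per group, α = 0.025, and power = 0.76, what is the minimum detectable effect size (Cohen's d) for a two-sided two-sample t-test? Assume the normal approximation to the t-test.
d ≈ 0.54

Minimum detectable effect (two-sample t-test, normal approximation):
d = (z_{α/2} + z_β) / √(n/2)
d = (2.241 + 0.706) / √(60/2)
d = 2.948 / 5.477
d ≈ 0.54

By Cohen's convention (0.2 small / 0.5 medium / 0.8 large): medium effect.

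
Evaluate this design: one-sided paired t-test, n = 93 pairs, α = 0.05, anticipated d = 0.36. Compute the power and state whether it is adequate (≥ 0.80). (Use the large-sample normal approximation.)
Power ≈ 0.97; the study is adequately powered (power ≥ 0.80)

Power calculation (paired t-test, normal approximation):
z_β = d · √n - z_α
z_β = 0.36 · √93 - 1.645
z_β = 0.36 · 9.644 - 1.645
z_β = 1.827

Power = Φ(z_β) = Φ(1.827) ≈ 0.966

Effect size d = 0.36 is small by Cohen's convention (0.2/0.5/0.8).

Threshold: power ≥ 0.80 is conventionally adequate.
Power ≈ 0.97 → the study is adequately powered (power ≥ 0.80).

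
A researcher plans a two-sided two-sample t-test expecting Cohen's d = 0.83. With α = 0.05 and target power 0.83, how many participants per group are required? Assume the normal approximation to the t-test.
n = 25 per group

Sample size formula (two-sample t-test, normal approximation):
n = 2 · ((z_{α/2} + z_β) / d)²

z_{α/2} = 1.960 (for α = 0.05, two-sided)
z_β = 0.954 (for power = 0.83)
d = 0.83

n = 2 · ((1.960 + 0.954) / 0.83)²
n = 2 · (3.511)²
n ≈ 24.65
Round up to the next whole number: n = 25 per group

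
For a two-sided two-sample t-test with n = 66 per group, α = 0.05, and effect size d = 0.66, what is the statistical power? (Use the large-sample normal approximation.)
Power ≈ 0.97

Power calculation (two-sample t-test, normal approximation):
z_β = d · √(n/2) - z_{α/2}
z_β = 0.66 · √(66/2) - 1.960
z_β = 0.66 · 5.745 - 1.960
z_β = 1.831

Power = Φ(z_β) = Φ(1.831) ≈ 0.966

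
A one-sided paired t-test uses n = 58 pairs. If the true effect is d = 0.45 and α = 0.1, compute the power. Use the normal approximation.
Power ≈ 0.98

Power calculation (paired t-test, normal approximation):
z_β = d · √n - z_α
z_β = 0.45 · √58 - 1.282
z_β = 0.45 · 7.616 - 1.282
z_β = 2.146

Power = Φ(z_β) = Φ(2.146) ≈ 0.984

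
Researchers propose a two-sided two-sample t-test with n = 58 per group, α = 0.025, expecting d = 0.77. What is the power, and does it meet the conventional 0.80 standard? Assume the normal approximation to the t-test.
Power ≈ 0.97; the study is adequately powered (power ≥ 0.80)

Power calculation (two-sample t-test, normal approximation):
z_β = d · √(n/2) - z_{α/2}
z_β = 0.77 · √(58/2) - 2.241
z_β = 0.77 · 5.385 - 2.241
z_β = 1.905

Power = Φ(z_β) = Φ(1.905) ≈ 0.972

Effect size d = 0.77 is medium by Cohen's convention (0.2/0.5/0.8).

Threshold: power ≥ 0.80 is conventionally adequate.
Power ≈ 0.97 → the study is adequately powered (power ≥ 0.80).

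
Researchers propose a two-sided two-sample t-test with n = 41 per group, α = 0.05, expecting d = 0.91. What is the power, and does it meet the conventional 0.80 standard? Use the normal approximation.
Power ≈ 0.98; the study is adequately powered (power ≥ 0.80)

Power calculation (two-sample t-test, normal approximation):
z_β = d · √(n/2) - z_{α/2}
z_β = 0.91 · √(41/2) - 1.960
z_β = 0.91 · 4.528 - 1.960
z_β = 2.160

Power = Φ(z_β) = Φ(2.160) ≈ 0.985

Effect size d = 0.91 is large by Cohen's convention (0.2/0.5/0.8).

Threshold: power ≥ 0.80 is conventionally adequate.
Power ≈ 0.98 → the study is adequately powered (power ≥ 0.80).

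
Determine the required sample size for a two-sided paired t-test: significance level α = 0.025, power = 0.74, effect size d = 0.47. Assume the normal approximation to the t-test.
n = 38 pairs

Sample size formula (paired t-test, normal approximation):
n = ((z_{α/2} + z_β) / d)²

z_{α/2} = 2.241 (for α = 0.025, two-sided)
z_β = 0.643 (for power = 0.74)
d = 0.47

n = ((2.241 + 0.643) / 0.47)²
n = (6.136)²
n ≈ 37.65
Round up to the next whole number: n = 38 pairs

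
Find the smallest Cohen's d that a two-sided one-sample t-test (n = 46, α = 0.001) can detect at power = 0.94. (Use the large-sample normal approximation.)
d ≈ 0.71

Minimum detectable effect (one-sample t-test, normal approximation):
d = (z_{α/2} + z_β) / √n
d = (3.291 + 1.555) / √46
d = 4.845 / 6.782
d ≈ 0.71

By Cohen's convention (0.2 small / 0.5 medium / 0.8 large): medium effect.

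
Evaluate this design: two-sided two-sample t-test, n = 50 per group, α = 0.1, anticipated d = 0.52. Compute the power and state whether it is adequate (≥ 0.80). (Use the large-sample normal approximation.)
Power ≈ 0.83; the study is adequately powered (power ≥ 0.80)

Power calculation (two-sample t-test, normal approximation):
z_β = d · √(n/2) - z_{α/2}
z_β = 0.52 · √(50/2) - 1.645
z_β = 0.52 · 5.000 - 1.645
z_β = 0.955

Power = Φ(z_β) = Φ(0.955) ≈ 0.830

Effect size d = 0.52 is medium by Cohen's convention (0.2/0.5/0.8).

Threshold: power ≥ 0.80 is conventionally adequate.
Power ≈ 0.83 → the study is adequately powered (power ≥ 0.80).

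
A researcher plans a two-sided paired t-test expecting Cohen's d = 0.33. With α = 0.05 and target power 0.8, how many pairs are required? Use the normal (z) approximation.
n = 73 pairs

Sample size formula (paired t-test, normal approximation):
n = ((z_{α/2} + z_β) / d)²

z_{α/2} = 1.960 (for α = 0.05, two-sided)
z_β = 0.842 (for power = 0.8)
d = 0.33

n = ((1.960 + 0.842) / 0.33)²
n = (8.491)²
n ≈ 72.10
Round up to the next whole number: n = 73 pairs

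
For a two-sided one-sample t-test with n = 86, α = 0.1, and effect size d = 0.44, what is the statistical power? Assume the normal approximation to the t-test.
Power ≈ 0.99

Power calculation (one-sample t-test, normal approximation):
z_β = d · √n - z_{α/2}
z_β = 0.44 · √86 - 1.645
z_β = 0.44 · 9.274 - 1.645
z_β = 2.436

Power = Φ(z_β) = Φ(2.436) ≈ 0.993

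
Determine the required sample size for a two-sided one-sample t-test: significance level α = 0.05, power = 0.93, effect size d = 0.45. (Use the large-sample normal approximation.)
n = 59

Sample size formula (one-sample t-test, normal approximation):
n = ((z_{α/2} + z_β) / d)²

z_{α/2} = 1.960 (for α = 0.05, two-sided)
z_β = 1.476 (for power = 0.93)
d = 0.45

n = ((1.960 + 1.476) / 0.45)²
n = (7.636)²
n ≈ 58.31
Round up to the next whole number: n = 59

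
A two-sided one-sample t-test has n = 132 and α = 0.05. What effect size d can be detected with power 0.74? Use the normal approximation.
d ≈ 0.23

Minimum detectable effect (one-sample t-test, normal approximation):
d = (z_{α/2} + z_β) / √n
d = (1.960 + 0.643) / √132
d = 2.603 / 11.489
d ≈ 0.23

By Cohen's convention (0.2 small / 0.5 medium / 0.8 large): small effect.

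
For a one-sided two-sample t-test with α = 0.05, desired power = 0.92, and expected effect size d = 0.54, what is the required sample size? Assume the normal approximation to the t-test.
n = 64 per group

Sample size formula (two-sample t-test, normal approximation):
n = 2 · ((z_α + z_β) / d)²

z_α = 1.645 (for α = 0.05, one-sided)
z_β = 1.405 (for power = 0.92)
d = 0.54

n = 2 · ((1.645 + 1.405) / 0.54)²
n = 2 · (5.648)²
n ≈ 63.80
Round up to the next whole number: n = 64 per group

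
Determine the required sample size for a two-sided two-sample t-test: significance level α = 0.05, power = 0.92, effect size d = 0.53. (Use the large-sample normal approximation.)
n = 81 per group

Sample size formula (two-sample t-test, normal approximation):
n = 2 · ((z_{α/2} + z_β) / d)²

z_{α/2} = 1.960 (for α = 0.05, two-sided)
z_β = 1.405 (for power = 0.92)
d = 0.53

n = 2 · ((1.960 + 1.405) / 0.53)²
n = 2 · (6.349)²
n ≈ 80.62
Round up to the next whole number: n = 81 per group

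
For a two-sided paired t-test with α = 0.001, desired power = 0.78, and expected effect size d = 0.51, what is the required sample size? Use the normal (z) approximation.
n = 64 pairs

Sample size formula (paired t-test, normal approximation):
n = ((z_{α/2} + z_β) / d)²

z_{α/2} = 3.291 (for α = 0.001, two-sided)
z_β = 0.772 (for power = 0.78)
d = 0.51

n = ((3.291 + 0.772) / 0.51)²
n = (7.967)²
n ≈ 63.47
Round up to the next whole number: n = 64 pairs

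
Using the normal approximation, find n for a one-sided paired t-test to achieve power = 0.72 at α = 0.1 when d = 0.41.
n = 21 pairs

Sample size formula (paired t-test, normal approximation):
n = ((z_α + z_β) / d)²

z_α = 1.282 (for α = 0.1, one-sided)
z_β = 0.583 (for power = 0.72)
d = 0.41

n = ((1.282 + 0.583) / 0.41)²
n = (4.549)²
n ≈ 20.69
Round up to the next whole number: n = 21 pairs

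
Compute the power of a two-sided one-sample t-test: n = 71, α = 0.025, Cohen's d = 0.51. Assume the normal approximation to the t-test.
Power ≈ 0.98

Power calculation (one-sample t-test, normal approximation):
z_β = d · √n - z_{α/2}
z_β = 0.51 · √71 - 2.241
z_β = 0.51 · 8.426 - 2.241
z_β = 2.056

Power = Φ(z_β) = Φ(2.056) ≈ 0.980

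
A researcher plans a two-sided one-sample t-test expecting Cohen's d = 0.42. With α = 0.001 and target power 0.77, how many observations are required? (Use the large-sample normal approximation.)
n = 93

Sample size formula (one-sample t-test, normal approximation):
n = ((z_{α/2} + z_β) / d)²

z_{α/2} = 3.291 (for α = 0.001, two-sided)
z_β = 0.739 (for power = 0.77)
d = 0.42

n = ((3.291 + 0.739) / 0.42)²
n = (9.595)²
n ≈ 92.06
Round up to the next whole number: n = 93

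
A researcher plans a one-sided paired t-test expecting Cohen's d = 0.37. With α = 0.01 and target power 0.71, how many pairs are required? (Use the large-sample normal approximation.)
n = 61 pairs

Sample size formula (paired t-test, normal approximation):
n = ((z_α + z_β) / d)²

z_α = 2.326 (for α = 0.01, one-sided)
z_β = 0.553 (for power = 0.71)
d = 0.37

n = ((2.326 + 0.553) / 0.37)²
n = (7.781)²
n ≈ 60.54
Round up to the next whole number: n = 61 pairs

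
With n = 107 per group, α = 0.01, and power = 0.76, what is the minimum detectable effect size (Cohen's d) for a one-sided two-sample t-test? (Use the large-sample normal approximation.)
d ≈ 0.41

Minimum detectable effect (two-sample t-test, normal approximation):
d = (z_α + z_β) / √(n/2)
d = (2.326 + 0.706) / √(107/2)
d = 3.033 / 7.314
d ≈ 0.41

By Cohen's convention (0.2 small / 0.5 medium / 0.8 large): small effect.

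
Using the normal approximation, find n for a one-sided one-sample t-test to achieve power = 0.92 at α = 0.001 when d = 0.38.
n = 140

Sample size formula (one-sample t-test, normal approximation):
n = ((z_α + z_β) / d)²

z_α = 3.090 (for α = 0.001, one-sided)
z_β = 1.405 (for power = 0.92)
d = 0.38

n = ((3.090 + 1.405) / 0.38)²
n = (11.829)²
n ≈ 139.93
Round up to the next whole number: n = 140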